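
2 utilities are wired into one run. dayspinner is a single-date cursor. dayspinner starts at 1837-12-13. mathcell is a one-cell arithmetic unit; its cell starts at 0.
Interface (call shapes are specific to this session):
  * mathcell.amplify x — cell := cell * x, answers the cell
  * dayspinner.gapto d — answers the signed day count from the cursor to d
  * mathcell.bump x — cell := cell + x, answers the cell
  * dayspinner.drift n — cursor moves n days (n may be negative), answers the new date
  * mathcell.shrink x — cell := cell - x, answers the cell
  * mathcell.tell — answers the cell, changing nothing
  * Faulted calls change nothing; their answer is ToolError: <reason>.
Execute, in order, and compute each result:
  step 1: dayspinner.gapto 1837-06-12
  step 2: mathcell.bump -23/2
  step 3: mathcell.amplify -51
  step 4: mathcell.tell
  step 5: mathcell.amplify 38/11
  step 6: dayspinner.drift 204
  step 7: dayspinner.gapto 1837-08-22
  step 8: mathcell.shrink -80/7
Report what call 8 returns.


Do: dayspinner.gapto[1837-06-12]
See: -184
Do: mathcell.bump[-23/2]
See: -23/2
Do: mathcell.amplify[-51]
See: 1173/2
Do: mathcell.tell[]
See: 1173/2
Do: mathcell.amplify[38/11]
See: 22287/11
Do: dayspinner.drift[204]
See: 1838-07-05
Do: dayspinner.gapto[1837-08-22]
See: -317
Do: mathcell.shrink[-80/7]
See: 156889/77

Answer: 156889/77


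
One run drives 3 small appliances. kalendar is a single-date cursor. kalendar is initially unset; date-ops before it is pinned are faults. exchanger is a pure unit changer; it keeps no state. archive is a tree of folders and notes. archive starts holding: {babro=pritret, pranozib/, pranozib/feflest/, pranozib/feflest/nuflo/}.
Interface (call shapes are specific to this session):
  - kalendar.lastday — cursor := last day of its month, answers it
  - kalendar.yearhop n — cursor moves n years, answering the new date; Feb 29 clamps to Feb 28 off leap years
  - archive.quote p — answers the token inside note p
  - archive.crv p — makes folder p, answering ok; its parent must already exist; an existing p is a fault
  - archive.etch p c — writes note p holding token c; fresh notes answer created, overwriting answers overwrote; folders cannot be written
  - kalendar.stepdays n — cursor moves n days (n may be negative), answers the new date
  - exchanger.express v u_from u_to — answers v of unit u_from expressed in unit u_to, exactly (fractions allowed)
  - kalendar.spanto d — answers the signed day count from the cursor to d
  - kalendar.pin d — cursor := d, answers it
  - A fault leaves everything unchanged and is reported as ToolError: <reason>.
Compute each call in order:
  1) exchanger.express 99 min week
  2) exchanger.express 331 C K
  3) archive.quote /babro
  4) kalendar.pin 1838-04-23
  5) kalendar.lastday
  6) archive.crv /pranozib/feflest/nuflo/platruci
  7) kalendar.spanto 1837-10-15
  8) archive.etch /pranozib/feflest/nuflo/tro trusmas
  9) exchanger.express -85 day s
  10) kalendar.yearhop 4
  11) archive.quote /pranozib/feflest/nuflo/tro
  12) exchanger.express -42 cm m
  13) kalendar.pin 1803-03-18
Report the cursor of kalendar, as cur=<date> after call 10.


> exchanger.express v: 99 u_from: min u_to: week
  11/1120
> exchanger.express v: 331 u_from: C u_to: K
  12083/20
> archive.quote p: /babro
  pritret
> kalendar.pin d: 1838-04-23
  1838-04-23
> kalendar.lastday
  1838-04-30
> archive.crv p: /pranozib/feflest/nuflo/platruci
  ok
> kalendar.spanto d: 1837-10-15
  -197
> archive.etch p: /pranozib/feflest/nuflo/tro c: trusmas
  created
> exchanger.express v: -85 u_from: day u_to: s
  -7344000
> kalendar.yearhop n: 4
  1842-04-30
> archive.quote p: /pranozib/feflest/nuflo/tro
  trusmas
> exchanger.express v: -42 u_from: cm u_to: m
  -21/50
> kalendar.pin d: 1803-03-18
  1803-03-18

Answer: cur=1842-04-30


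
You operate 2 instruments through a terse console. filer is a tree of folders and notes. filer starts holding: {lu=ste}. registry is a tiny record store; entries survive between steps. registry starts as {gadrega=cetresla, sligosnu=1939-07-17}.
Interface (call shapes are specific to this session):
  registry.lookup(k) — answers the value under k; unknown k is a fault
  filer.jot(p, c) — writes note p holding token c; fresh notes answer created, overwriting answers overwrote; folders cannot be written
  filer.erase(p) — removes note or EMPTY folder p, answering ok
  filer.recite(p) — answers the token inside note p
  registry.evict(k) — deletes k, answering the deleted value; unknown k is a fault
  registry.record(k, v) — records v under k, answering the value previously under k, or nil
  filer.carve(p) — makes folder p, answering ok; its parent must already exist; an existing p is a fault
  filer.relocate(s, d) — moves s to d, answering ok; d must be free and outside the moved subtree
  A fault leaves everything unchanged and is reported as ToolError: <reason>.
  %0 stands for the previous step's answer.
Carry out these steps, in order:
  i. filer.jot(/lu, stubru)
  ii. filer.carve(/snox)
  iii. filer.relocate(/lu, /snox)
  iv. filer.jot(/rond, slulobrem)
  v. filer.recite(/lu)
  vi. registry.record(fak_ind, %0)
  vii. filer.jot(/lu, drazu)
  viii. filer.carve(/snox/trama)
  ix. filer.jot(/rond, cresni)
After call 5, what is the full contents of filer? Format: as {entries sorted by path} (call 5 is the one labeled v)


Answer: {lu=stubru, rond=slulobrem, snox/}

Derivation:
~$ jot /lu stubru
:: overwrote
~$ carve /snox
:: ok
~$ relocate /lu /snox
:: ToolError: exists
~$ jot /rond slulobrem
:: created
~$ recite /lu
:: stubru
~$ record fak_ind %0
:: nil
~$ jot /lu drazu
:: overwrote
~$ carve /snox/trama
:: ok
~$ jot /rond cresni
:: overwrote


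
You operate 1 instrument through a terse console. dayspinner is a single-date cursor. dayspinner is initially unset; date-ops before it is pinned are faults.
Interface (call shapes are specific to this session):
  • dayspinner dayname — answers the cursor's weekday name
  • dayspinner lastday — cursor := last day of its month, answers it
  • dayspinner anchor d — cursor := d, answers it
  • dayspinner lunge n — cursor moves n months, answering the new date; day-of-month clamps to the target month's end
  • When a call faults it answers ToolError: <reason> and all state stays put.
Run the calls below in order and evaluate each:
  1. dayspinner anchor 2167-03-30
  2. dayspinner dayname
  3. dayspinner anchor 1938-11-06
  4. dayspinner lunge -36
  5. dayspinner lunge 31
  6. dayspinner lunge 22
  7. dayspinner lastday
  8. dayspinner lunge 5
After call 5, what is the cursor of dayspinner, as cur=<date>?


Answer: cur=1938-06-06

Derivation:
-- dayspinner anchor(d='2167-03-30') : 2167-03-30
-- dayspinner dayname() : Monday
-- dayspinner anchor(d='1938-11-06') : 1938-11-06
-- dayspinner lunge(n='-36') : 1935-11-06
-- dayspinner lunge(n='31') : 1938-06-06
-- dayspinner lunge(n='22') : 1940-04-06
-- dayspinner lastday() : 1940-04-30
-- dayspinner lunge(n='5') : 1940-09-30


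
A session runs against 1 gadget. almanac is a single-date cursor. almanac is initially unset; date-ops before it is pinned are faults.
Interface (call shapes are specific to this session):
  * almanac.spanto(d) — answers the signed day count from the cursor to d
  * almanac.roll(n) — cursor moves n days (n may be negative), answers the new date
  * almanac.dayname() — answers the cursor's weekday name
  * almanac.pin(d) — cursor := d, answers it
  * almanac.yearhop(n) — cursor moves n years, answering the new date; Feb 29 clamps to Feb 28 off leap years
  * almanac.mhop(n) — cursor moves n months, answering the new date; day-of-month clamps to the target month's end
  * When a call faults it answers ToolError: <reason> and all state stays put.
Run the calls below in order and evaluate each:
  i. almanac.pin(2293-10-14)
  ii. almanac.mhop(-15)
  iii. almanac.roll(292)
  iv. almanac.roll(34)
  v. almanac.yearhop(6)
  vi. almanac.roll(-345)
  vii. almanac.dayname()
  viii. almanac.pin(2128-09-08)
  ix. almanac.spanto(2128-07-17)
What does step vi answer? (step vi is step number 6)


>>> almanac.pin d→2293-10-14
  2293-10-14
>>> almanac.mhop n→-15
  2292-07-14
>>> almanac.roll n→292
  2293-05-02
>>> almanac.roll n→34
  2293-06-05
>>> almanac.yearhop n→6
  2299-06-05
>>> almanac.roll n→-345
  2298-06-25
>>> almanac.dayname
  Saturday
>>> almanac.pin d→2128-09-08
  2128-09-08
>>> almanac.spanto d→2128-07-17
  -53

Answer: 2298-06-25


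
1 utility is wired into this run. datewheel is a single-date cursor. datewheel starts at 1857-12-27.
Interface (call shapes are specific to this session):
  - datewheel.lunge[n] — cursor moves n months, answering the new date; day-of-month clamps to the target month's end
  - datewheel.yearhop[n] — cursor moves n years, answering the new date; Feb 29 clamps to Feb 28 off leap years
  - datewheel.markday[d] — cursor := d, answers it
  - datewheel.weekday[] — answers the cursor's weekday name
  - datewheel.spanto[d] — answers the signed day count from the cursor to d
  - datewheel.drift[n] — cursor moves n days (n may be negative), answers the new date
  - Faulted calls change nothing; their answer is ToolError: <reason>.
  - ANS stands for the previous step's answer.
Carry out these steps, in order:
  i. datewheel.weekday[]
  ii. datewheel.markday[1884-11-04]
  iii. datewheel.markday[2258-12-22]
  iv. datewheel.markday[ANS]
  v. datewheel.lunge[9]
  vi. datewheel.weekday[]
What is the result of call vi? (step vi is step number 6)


// datewheel.weekday() ~> Sunday
// datewheel.markday(d=1884-11-04) ~> 1884-11-04
// datewheel.markday(d=2258-12-22) ~> 2258-12-22
// datewheel.markday(d=ANS) ~> 2258-12-22
// datewheel.lunge(n=9) ~> 2259-09-22
// datewheel.weekday() ~> Thursday

Answer: Thursday


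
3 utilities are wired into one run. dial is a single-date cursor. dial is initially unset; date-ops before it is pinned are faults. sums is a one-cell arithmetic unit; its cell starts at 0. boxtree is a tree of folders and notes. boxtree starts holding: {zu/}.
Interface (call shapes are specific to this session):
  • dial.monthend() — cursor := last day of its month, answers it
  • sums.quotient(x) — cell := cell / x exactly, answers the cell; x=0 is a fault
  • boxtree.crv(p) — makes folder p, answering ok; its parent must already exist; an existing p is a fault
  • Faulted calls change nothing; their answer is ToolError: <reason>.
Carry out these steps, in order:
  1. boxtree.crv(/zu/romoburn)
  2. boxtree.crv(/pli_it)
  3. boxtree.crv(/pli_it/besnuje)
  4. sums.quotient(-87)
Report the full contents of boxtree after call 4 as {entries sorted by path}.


Answer: {pli_it/, pli_it/besnuje/, zu/, zu/romoburn/}

Derivation:
[in] boxtree.crv p=/zu/romoburn
:: ok
[in] boxtree.crv p=/pli_it
:: ok
[in] boxtree.crv p=/pli_it/besnuje
:: ok
[in] sums.quotient x=-87
:: 0


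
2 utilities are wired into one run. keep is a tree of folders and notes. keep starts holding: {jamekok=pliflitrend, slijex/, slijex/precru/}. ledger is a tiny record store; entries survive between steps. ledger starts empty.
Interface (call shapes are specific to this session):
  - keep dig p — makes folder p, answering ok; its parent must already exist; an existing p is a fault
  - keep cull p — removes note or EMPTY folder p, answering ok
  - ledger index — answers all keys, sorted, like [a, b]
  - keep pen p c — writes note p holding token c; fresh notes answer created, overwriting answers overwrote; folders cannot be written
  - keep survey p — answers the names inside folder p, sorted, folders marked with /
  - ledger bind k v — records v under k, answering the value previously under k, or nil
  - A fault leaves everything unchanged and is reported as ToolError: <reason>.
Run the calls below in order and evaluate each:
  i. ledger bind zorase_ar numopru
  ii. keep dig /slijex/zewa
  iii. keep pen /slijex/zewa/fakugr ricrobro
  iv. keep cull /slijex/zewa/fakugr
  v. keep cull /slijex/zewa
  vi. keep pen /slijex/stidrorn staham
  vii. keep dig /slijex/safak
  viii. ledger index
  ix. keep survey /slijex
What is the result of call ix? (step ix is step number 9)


Answer: [precru/, safak/, stidrorn]

Derivation:
>>> ledger bind k: zorase_ar v: numopru
:: nil
>>> keep dig p: /slijex/zewa
:: ok
>>> keep pen p: /slijex/zewa/fakugr c: ricrobro
:: created
>>> keep cull p: /slijex/zewa/fakugr
:: ok
>>> keep cull p: /slijex/zewa
:: ok
>>> keep pen p: /slijex/stidrorn c: staham
:: created
>>> keep dig p: /slijex/safak
:: ok
>>> ledger index
:: [zorase_ar]
>>> keep survey p: /slijex
:: [precru/, safak/, stidrorn]


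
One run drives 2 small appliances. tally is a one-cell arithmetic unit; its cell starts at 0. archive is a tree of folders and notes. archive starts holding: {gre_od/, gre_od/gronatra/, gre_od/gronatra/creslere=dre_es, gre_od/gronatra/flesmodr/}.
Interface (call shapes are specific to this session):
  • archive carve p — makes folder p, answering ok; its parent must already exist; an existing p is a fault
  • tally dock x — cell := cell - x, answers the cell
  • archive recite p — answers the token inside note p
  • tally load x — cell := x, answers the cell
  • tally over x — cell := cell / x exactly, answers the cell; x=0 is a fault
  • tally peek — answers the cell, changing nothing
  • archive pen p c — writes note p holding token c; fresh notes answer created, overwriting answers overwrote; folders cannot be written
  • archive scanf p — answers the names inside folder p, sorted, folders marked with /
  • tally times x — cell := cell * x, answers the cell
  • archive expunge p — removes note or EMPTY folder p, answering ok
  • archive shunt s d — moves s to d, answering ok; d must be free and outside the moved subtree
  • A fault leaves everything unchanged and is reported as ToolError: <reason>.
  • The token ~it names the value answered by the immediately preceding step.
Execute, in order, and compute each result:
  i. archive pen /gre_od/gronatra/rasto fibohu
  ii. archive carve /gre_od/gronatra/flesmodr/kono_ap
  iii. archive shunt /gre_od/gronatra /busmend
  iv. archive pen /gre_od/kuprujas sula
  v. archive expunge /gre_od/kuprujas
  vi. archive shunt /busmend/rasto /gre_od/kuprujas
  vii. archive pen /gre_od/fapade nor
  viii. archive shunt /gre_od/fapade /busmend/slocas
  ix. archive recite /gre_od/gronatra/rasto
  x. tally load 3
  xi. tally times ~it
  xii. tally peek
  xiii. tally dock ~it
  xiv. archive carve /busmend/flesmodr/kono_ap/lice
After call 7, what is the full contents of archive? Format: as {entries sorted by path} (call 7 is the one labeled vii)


Invoking archive pen passing p→/gre_od/gronatra/rasto, c→fibohu, giving created.
Invoking archive carve passing p→/gre_od/gronatra/flesmodr/kono_ap, giving ok.
I try archive shunt passing s→/gre_od/gronatra, d→/busmend, and get ok.
I run archive pen passing p→/gre_od/kuprujas, c→sula, yielding created.
Using archive expunge passing p→/gre_od/kuprujas, — result: ok.
Next I call archive shunt passing s→/busmend/rasto, d→/gre_od/kuprujas: ok.
I run archive pen passing p→/gre_od/fapade, c→nor, → created.
Next I call archive shunt passing s→/gre_od/fapade, d→/busmend/slocas: ok.
I call archive recite passing p→/gre_od/gronatra/rasto, — result: ToolError: not found.
Next I call tally load passing x→3, → 3.
I call tally times passing x→~it, giving 9.
I call tally peek(): 9.
Now I run tally dock passing x→~it, → 0.
Next I call archive carve passing p→/busmend/flesmodr/kono_ap/lice, and observe ok.

Answer: {busmend/, busmend/creslere=dre_es, busmend/flesmodr/, busmend/flesmodr/kono_ap/, gre_od/, gre_od/fapade=nor, gre_od/kuprujas=fibohu}


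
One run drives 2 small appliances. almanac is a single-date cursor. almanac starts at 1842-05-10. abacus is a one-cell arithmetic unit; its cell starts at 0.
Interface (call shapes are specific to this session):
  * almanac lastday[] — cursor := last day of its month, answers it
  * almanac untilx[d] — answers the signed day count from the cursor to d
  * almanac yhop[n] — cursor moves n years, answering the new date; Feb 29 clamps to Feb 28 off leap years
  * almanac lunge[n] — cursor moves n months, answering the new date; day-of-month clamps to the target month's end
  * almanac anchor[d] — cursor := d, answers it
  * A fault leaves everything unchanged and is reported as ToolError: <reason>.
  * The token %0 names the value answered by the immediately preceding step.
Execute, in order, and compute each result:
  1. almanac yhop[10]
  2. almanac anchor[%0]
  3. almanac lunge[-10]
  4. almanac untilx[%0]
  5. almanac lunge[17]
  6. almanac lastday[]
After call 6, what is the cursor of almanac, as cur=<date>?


I use almanac yhop on n→10, yielding 1852-05-10.
I try almanac anchor on d→%0, which returns 1852-05-10.
Invoking almanac lunge on n→-10, and observe 1851-07-10.
Next I call almanac untilx on d→%0, and observe 0.
I call almanac lunge on n→17, giving 1852-12-10.
I try almanac lastday(), and get 1852-12-31.

Answer: cur=1852-12-31


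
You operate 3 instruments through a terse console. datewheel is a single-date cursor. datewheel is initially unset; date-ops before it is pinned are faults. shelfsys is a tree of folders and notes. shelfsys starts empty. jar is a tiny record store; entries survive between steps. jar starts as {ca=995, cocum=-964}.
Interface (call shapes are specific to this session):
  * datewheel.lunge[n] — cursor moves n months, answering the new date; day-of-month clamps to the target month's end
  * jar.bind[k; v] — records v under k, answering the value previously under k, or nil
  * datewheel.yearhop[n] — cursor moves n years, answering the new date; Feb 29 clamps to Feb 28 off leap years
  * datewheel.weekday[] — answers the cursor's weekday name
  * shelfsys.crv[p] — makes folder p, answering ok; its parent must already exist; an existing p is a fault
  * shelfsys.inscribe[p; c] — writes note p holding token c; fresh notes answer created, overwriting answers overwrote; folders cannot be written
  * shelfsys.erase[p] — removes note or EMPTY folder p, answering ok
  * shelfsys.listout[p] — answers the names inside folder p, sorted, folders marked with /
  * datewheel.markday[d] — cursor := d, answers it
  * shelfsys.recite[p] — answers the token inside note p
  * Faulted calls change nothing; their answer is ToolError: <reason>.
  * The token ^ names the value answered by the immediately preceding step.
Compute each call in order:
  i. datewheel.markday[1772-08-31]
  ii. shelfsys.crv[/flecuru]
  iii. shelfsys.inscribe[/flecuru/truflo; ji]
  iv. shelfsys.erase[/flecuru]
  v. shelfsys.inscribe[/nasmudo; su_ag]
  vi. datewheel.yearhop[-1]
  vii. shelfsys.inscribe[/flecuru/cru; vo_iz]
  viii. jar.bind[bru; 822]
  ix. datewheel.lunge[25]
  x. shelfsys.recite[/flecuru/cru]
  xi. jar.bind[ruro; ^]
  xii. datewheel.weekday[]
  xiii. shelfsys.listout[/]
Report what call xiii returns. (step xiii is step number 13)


Answer: [flecuru/, nasmudo]

Derivation:
>>> datewheel.markday d: 1772-08-31
  1772-08-31
>>> shelfsys.crv p: /flecuru
  ok
>>> shelfsys.inscribe p: /flecuru/truflo c: ji
  created
>>> shelfsys.erase p: /flecuru
  ToolError: not empty
>>> shelfsys.inscribe p: /nasmudo c: su_ag
  created
>>> datewheel.yearhop n: -1
  1771-08-31
>>> shelfsys.inscribe p: /flecuru/cru c: vo_iz
  created
>>> jar.bind k: bru v: 822
  nil
>>> datewheel.lunge n: 25
  1773-09-30
>>> shelfsys.recite p: /flecuru/cru
  vo_iz
>>> jar.bind k: ruro v: ^
  nil
>>> datewheel.weekday
  Thursday
>>> shelfsys.listout p: /
  [flecuru/, nasmudo]


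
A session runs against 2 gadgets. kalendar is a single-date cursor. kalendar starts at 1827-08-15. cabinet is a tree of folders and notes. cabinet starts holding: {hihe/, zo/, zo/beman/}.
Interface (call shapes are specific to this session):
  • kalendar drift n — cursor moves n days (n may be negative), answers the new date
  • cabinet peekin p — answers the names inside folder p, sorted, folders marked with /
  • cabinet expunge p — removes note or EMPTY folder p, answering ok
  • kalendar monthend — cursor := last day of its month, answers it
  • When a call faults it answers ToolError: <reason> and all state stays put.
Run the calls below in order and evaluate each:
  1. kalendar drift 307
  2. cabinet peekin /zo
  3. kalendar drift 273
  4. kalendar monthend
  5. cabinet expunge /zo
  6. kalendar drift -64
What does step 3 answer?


==> kalendar drift(n='307')
<== 1828-06-17
==> cabinet peekin(p='/zo')
<== [beman/]
==> kalendar drift(n='273')
<== 1829-03-17
==> kalendar monthend()
<== 1829-03-31
==> cabinet expunge(p='/zo')
<== ToolError: not empty
==> kalendar drift(n='-64')
<== 1829-01-26

Answer: 1829-03-17


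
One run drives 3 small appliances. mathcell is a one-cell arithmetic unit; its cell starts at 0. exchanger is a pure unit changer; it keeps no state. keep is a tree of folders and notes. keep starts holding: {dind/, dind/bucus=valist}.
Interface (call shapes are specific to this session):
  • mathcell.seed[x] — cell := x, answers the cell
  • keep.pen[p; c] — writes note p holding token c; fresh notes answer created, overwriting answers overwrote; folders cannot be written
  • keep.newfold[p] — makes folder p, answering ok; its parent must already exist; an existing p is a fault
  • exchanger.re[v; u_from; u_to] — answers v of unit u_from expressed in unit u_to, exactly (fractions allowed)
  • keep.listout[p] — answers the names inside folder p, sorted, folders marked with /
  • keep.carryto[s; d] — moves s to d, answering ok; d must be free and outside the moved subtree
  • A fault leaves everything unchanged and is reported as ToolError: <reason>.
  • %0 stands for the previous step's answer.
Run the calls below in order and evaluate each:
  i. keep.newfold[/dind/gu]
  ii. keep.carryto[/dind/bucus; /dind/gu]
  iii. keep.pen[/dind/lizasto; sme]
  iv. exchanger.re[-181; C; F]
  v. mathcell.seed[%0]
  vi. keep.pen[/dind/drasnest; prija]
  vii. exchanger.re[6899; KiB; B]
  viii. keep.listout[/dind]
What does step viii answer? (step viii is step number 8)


Step: newfold[p→/dind/gu]
Result: ok
Step: carryto[s→/dind/bucus; d→/dind/gu]
Result: ToolError: exists
Step: pen[p→/dind/lizasto; c→sme]
Result: created
Step: re[v→-181; u_from→C; u_to→F]
Result: -1469/5
Step: seed[x→%0]
Result: -1469/5
Step: pen[p→/dind/drasnest; c→prija]
Result: created
Step: re[v→6899; u_from→KiB; u_to→B]
Result: 7064576
Step: listout[p→/dind]
Result: [bucus, drasnest, gu/, lizasto]

Answer: [bucus, drasnest, gu/, lizasto]


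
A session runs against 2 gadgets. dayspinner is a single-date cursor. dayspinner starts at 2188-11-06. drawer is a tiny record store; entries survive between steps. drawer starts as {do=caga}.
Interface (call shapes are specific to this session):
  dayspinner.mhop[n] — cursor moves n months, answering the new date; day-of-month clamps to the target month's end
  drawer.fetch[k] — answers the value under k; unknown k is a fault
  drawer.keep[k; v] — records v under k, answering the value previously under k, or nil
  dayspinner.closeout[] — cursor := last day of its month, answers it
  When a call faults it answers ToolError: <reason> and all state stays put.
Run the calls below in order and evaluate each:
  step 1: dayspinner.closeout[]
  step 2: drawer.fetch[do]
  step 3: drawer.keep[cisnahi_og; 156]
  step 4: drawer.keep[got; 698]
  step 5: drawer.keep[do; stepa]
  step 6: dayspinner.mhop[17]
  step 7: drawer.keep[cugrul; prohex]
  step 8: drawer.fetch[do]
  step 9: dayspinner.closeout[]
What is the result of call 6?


Do: closeout[]
See: 2188-11-30
Do: fetch[k→do]
See: caga
Do: keep[k→cisnahi_og; v→156]
See: nil
Do: keep[k→got; v→698]
See: nil
Do: keep[k→do; v→stepa]
See: caga
Do: mhop[n→17]
See: 2190-04-30
Do: keep[k→cugrul; v→prohex]
See: nil
Do: fetch[k→do]
See: stepa
Do: closeout[]
See: 2190-04-30

Answer: 2190-04-30


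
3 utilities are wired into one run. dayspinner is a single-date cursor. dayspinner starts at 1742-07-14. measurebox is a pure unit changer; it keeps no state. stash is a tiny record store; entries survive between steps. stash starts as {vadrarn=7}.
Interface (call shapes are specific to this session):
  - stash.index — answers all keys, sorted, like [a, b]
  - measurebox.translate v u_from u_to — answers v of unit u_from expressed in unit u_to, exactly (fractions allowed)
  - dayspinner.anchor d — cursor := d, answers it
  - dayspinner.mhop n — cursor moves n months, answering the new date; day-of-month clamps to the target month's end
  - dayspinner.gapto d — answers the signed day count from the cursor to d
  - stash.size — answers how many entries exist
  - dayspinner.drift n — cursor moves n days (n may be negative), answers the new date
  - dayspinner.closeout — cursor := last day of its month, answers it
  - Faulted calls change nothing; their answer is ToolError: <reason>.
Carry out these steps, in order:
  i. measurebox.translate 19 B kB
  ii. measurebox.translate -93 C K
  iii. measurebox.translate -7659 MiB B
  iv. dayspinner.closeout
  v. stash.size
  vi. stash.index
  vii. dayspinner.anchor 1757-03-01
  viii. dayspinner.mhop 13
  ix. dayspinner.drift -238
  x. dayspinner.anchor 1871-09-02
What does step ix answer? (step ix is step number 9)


I invoke measurebox.translate using 19, B, kB, → 19/1000.
I call measurebox.translate using -93, C, K, yielding 3603/20.
I call measurebox.translate using -7659, MiB, B, — result: -8031043584.
I call dayspinner.closeout(), giving 1742-07-31.
I call stash.size(), yielding 1.
I try stash.index, yielding [vadrarn].
Invoking dayspinner.anchor using 1757-03-01, and observe 1757-03-01.
Then dayspinner.mhop using 13, — result: 1758-04-01.
Using dayspinner.drift using -238, yielding 1757-08-06.
Now I run dayspinner.anchor using 1871-09-02, → 1871-09-02.

Answer: 1757-08-06


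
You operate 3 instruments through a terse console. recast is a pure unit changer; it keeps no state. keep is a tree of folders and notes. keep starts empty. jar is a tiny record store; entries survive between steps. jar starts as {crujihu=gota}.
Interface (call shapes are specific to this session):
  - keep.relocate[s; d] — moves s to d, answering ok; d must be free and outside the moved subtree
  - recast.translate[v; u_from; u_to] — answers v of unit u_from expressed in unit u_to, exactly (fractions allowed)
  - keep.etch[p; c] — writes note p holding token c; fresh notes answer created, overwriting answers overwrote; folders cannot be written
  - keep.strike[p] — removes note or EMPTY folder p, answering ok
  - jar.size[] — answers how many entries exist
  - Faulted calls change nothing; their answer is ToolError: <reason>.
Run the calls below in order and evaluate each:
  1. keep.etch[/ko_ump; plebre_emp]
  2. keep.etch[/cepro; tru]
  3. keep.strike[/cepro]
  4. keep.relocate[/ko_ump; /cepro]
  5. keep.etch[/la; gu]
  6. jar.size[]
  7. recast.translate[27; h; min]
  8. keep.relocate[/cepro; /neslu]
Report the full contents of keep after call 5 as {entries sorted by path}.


Answer: {cepro=plebre_emp, la=gu}

Derivation:
# 1. keep.etch(/ko_ump, plebre_emp) ~> created
# 2. keep.etch(/cepro, tru) ~> created
# 3. keep.strike(/cepro) ~> ok
# 4. keep.relocate(/ko_ump, /cepro) ~> ok
# 5. keep.etch(/la, gu) ~> created
# 6. jar.size() ~> 1
# 7. recast.translate(27, h, min) ~> 1620
# 8. keep.relocate(/cepro, /neslu) ~> ok


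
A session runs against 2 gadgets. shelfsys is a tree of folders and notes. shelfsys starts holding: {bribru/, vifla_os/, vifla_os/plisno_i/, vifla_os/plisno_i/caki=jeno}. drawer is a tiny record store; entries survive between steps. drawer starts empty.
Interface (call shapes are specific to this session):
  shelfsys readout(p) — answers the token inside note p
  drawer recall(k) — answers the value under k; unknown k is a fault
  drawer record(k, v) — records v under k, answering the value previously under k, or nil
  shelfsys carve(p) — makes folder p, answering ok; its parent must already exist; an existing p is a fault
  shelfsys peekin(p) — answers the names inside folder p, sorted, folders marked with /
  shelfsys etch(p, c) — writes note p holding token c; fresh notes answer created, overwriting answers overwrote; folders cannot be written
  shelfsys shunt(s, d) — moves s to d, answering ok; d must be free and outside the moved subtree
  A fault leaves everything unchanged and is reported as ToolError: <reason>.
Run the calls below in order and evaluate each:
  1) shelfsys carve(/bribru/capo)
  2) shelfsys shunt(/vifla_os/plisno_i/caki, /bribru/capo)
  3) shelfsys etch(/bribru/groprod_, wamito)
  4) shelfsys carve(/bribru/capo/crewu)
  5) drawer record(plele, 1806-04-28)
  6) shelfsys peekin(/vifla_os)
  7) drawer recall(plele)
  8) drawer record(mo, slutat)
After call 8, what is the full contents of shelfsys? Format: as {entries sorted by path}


Answer: {bribru/, bribru/capo/, bribru/capo/crewu/, bribru/groprod_=wamito, vifla_os/, vifla_os/plisno_i/, vifla_os/plisno_i/caki=jeno}

Derivation:
Next I call shelfsys carve(p: /bribru/capo), and get ok.
Invoking shelfsys shunt(s: /vifla_os/plisno_i/caki, d: /bribru/capo), yielding ToolError: exists.
I run shelfsys etch(p: /bribru/groprod_, c: wamito), and observe created.
I run shelfsys carve(p: /bribru/capo/crewu), and observe ok.
Next I call drawer record(k: plele, v: 1806-04-28), — result: nil.
Next I call shelfsys peekin(p: /vifla_os), and observe [plisno_i/].
Now I run drawer recall(k: plele), and see 1806-04-28.
Now I run drawer record(k: mo, v: slutat), which returns nil.


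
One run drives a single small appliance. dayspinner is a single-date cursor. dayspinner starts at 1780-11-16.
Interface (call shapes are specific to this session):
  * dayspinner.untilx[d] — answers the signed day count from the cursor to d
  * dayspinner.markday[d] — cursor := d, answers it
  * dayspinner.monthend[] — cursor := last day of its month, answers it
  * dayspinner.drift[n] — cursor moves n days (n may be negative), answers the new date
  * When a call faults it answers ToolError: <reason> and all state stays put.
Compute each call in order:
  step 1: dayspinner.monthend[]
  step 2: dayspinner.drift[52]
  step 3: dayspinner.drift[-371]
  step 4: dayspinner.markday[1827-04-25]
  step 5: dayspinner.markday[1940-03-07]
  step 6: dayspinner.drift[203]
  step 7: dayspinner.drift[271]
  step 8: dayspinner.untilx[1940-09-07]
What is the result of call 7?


Using dayspinner.monthend, and see 1780-11-30.
Calling dayspinner.drift passing n='52', yielding 1781-01-21.
I try dayspinner.drift passing n='-371', which returns 1780-01-16.
I run dayspinner.markday passing d='1827-04-25', and observe 1827-04-25.
I call dayspinner.markday passing d='1940-03-07', → 1940-03-07.
Now I run dayspinner.drift passing n='203', — result: 1940-09-26.
I invoke dayspinner.drift passing n='271', and observe 1941-06-24.
I call dayspinner.untilx passing d='1940-09-07', which returns -290.

Answer: 1941-06-24


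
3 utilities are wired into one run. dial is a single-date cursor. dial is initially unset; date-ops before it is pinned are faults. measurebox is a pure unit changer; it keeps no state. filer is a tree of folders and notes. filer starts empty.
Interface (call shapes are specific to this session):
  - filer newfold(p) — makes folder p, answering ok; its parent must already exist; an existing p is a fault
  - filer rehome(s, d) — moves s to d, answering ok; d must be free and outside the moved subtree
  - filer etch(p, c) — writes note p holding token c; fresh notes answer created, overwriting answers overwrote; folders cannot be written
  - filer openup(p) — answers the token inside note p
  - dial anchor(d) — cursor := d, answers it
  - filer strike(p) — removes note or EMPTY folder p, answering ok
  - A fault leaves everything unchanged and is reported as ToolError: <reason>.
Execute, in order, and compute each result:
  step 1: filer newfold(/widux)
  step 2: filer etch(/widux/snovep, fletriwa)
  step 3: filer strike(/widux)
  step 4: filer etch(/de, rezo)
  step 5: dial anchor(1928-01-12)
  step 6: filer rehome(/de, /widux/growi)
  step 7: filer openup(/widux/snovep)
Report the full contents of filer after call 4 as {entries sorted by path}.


Then filer newfold with p→/widux, which returns ok.
Using filer etch with p→/widux/snovep, c→fletriwa, and observe created.
Calling filer strike with p→/widux, yielding ToolError: not empty.
Next I call filer etch with p→/de, c→rezo, giving created.
Next I call dial anchor with d→1928-01-12, and see 1928-01-12.
I use filer rehome with s→/de, d→/widux/growi, giving ok.
Invoking filer openup with p→/widux/snovep, which returns fletriwa.

Answer: {de=rezo, widux/, widux/snovep=fletriwa}


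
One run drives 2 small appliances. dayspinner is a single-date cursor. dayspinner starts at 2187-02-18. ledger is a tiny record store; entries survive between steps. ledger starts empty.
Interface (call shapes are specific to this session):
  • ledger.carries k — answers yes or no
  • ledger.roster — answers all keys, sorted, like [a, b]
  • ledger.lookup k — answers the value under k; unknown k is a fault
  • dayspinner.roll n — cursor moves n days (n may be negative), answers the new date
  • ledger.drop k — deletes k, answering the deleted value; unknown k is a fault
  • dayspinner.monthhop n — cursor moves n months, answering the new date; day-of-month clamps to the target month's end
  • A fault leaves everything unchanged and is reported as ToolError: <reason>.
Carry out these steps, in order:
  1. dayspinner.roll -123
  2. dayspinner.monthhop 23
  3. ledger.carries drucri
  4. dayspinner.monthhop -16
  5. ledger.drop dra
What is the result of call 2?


Answer: 2188-09-18

Derivation:
I use dayspinner.roll using -123, — result: 2186-10-18.
I call dayspinner.monthhop using 23, — result: 2188-09-18.
I invoke ledger.carries using drucri, which returns no.
Using dayspinner.monthhop using -16: 2187-05-18.
Using ledger.drop using dra, and get ToolError: no such key dra.


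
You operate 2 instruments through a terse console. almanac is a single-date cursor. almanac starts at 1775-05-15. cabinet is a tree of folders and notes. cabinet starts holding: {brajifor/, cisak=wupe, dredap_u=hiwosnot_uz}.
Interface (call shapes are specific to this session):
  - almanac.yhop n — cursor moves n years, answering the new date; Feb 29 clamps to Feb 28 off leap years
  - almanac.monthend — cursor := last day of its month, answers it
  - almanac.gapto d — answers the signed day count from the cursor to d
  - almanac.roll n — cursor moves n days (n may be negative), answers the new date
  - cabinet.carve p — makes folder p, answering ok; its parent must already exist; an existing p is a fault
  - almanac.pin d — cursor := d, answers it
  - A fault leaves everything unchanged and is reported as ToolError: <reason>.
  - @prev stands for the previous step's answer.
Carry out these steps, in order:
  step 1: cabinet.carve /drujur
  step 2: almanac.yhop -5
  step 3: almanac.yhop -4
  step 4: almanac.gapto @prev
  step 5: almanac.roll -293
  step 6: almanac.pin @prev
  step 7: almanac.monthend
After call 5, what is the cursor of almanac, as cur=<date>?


Answer: cur=1765-07-26

Derivation:
·→ cabinet.carve(p='/drujur')
·← ok
·→ almanac.yhop(n='-5')
·← 1770-05-15
·→ almanac.yhop(n='-4')
·← 1766-05-15
·→ almanac.gapto(d='@prev')
·← 0
·→ almanac.roll(n='-293')
·← 1765-07-26
·→ almanac.pin(d='@prev')
·← 1765-07-26
·→ almanac.monthend()
·← 1765-07-31


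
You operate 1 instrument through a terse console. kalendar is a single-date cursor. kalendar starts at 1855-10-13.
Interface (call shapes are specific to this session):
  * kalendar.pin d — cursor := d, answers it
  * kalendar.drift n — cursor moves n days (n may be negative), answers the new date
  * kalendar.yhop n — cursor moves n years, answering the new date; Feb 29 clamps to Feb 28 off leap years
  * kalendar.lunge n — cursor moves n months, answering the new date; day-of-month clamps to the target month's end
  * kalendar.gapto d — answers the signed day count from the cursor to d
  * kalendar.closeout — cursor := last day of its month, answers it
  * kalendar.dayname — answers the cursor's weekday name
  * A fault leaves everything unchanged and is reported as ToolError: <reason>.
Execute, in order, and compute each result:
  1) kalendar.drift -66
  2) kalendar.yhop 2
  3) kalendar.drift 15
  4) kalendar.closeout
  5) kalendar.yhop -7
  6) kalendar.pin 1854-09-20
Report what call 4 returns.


Answer: 1857-08-31

Derivation:
! drift(n: -66) == 1855-08-08
! yhop(n: 2) == 1857-08-08
! drift(n: 15) == 1857-08-23
! closeout() == 1857-08-31
! yhop(n: -7) == 1850-08-31
! pin(d: 1854-09-20) == 1854-09-20


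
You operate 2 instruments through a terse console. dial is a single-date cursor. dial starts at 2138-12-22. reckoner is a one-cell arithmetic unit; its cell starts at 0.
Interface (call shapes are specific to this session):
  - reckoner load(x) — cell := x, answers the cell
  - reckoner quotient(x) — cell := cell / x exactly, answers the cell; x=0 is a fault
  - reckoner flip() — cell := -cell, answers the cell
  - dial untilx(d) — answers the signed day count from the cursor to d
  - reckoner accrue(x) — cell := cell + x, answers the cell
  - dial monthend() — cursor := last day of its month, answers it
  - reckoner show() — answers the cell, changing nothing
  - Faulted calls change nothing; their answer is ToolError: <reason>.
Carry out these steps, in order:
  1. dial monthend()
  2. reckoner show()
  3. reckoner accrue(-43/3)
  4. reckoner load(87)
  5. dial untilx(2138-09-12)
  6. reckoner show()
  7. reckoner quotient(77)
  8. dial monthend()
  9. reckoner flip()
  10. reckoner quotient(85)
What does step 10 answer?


# 1. dial monthend() => 2138-12-31
# 2. reckoner show() => 0
# 3. reckoner accrue(x='-43/3') => -43/3
# 4. reckoner load(x='87') => 87
# 5. dial untilx(d='2138-09-12') => -110
# 6. reckoner show() => 87
# 7. reckoner quotient(x='77') => 87/77
# 8. dial monthend() => 2138-12-31
# 9. reckoner flip() => -87/77
# 10. reckoner quotient(x='85') => -87/6545

Answer: -87/6545


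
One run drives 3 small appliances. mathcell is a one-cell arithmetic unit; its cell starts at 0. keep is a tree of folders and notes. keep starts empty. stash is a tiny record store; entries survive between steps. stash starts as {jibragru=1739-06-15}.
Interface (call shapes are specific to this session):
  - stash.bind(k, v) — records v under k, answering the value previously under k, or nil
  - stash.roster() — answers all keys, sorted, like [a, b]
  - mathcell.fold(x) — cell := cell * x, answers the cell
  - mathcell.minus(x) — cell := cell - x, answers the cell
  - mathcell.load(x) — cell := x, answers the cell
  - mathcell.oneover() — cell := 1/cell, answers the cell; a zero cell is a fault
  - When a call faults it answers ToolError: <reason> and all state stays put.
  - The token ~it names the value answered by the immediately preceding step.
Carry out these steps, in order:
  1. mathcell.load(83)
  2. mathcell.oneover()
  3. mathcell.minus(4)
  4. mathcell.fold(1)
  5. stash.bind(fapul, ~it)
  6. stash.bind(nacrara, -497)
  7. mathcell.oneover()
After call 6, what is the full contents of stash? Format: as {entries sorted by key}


// mathcell.load(x=83) : 83
// mathcell.oneover() : 1/83
// mathcell.minus(x=4) : -331/83
// mathcell.fold(x=1) : -331/83
// stash.bind(k=fapul, v=~it) : nil
// stash.bind(k=nacrara, v=-497) : nil
// mathcell.oneover() : -83/331

Answer: {fapul=-331/83, jibragru=1739-06-15, nacrara=-497}


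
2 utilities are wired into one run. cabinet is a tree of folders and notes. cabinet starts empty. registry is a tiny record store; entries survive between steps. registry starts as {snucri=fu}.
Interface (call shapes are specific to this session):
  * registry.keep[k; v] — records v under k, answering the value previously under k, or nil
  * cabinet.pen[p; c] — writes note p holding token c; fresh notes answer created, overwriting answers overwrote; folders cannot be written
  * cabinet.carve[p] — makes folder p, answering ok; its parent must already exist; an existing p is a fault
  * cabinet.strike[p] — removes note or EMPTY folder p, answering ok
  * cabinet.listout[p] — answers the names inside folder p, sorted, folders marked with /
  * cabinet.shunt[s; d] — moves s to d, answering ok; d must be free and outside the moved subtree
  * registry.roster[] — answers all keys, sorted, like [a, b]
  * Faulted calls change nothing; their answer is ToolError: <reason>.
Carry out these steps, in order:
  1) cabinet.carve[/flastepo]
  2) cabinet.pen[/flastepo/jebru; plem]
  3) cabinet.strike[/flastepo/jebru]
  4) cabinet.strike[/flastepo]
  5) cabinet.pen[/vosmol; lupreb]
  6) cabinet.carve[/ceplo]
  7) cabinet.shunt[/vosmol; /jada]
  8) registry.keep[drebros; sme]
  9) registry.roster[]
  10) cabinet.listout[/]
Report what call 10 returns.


Answer: [ceplo/, jada]

Derivation:
[in] carve p: /flastepo
:: ok
[in] pen p: /flastepo/jebru c: plem
:: created
[in] strike p: /flastepo/jebru
:: ok
[in] strike p: /flastepo
:: ok
[in] pen p: /vosmol c: lupreb
:: created
[in] carve p: /ceplo
:: ok
[in] shunt s: /vosmol d: /jada
:: ok
[in] keep k: drebros v: sme
:: nil
[in] roster
:: [drebros, snucri]
[in] listout p: /
:: [ceplo/, jada]
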